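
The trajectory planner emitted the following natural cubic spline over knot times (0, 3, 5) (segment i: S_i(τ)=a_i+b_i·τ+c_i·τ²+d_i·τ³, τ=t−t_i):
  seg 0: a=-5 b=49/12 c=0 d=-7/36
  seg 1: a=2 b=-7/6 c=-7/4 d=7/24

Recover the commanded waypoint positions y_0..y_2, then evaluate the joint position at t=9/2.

y_0=-5 y_1=2 y_2=-5
S(9/2) = -173/64

y_0 = S_0(0) = a_0 = -5
y_1 = S_1(0) = a_1 = 2
y_2 = S_1(2) = -5
t_q=9/2 is in segment 1 (τ=3/2); S_1(τ)=-173/64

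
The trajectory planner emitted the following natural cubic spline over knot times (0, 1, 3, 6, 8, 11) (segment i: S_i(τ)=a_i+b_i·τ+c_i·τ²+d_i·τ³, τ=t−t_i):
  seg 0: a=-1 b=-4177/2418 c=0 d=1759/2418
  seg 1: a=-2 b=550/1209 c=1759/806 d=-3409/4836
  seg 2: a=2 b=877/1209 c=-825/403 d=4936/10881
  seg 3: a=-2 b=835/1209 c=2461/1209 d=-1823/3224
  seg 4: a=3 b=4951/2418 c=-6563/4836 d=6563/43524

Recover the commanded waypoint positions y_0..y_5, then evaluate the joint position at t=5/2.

y_0 = S_0(0) = a_0 = -1
y_1 = S_1(0) = a_1 = -2
y_2 = S_2(0) = a_2 = 2
y_3 = S_3(0) = a_3 = -2
y_4 = S_4(0) = a_4 = 3
y_5 = S_4(3) = 1
t_q=5/2 is in segment 1 (τ=3/2); S_1(τ)=15651/12896

y_0=-1 y_1=-2 y_2=2 y_3=-2 y_4=3 y_5=1
S(5/2) = 15651/12896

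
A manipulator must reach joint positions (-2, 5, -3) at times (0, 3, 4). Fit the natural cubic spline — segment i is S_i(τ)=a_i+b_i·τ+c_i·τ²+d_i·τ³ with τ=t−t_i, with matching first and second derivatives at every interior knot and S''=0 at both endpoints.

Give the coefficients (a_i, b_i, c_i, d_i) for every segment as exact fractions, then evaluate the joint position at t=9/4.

  seg 0: a=-2 b=149/24 c=0 d=-31/72
  seg 1: a=5 b=-65/12 c=-31/8 d=31/24
S(9/4) = 3617/512

Δ: Δ0=7/3, Δ1=-8
row 1: diag=8, rhs=-62; c'=1/8, d'=-31/4
back: M1=-31/4
M: M0=0, M1=-31/4, M2=0
seg 0: a=-2, c=M0/2=0, d=(M1−M0)/(6·3)=-31/72, b=Δ0−h0·(2M0+M1)/6=149/24
seg 1: a=5, c=M1/2=-31/8, d=(M2−M1)/(6·1)=31/24, b=Δ1−h1·(2M1+M2)/6=-65/12
t_q=9/4 → seg 0, τ=9/4; S=-2+149/24·τ+0·τ²+-31/72·τ³=3617/512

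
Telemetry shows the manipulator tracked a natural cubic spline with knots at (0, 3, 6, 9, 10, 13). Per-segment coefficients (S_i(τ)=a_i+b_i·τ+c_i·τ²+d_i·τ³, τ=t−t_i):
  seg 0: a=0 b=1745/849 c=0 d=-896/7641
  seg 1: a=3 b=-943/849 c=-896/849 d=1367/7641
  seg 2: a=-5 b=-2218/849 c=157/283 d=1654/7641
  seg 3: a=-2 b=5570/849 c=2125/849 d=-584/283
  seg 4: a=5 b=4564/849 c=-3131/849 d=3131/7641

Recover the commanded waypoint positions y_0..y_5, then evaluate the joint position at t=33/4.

y_0 = S_0(0) = a_0 = 0
y_1 = S_1(0) = a_1 = 3
y_2 = S_2(0) = a_2 = -5
y_3 = S_3(0) = a_3 = -2
y_4 = S_4(0) = a_4 = 5
y_5 = S_4(3) = -1
t_q=33/4 is in segment 2 (τ=9/4); S_2(τ)=-50749/9056

y_0=0 y_1=3 y_2=-5 y_3=-2 y_4=5 y_5=-1
S(33/4) = -50749/9056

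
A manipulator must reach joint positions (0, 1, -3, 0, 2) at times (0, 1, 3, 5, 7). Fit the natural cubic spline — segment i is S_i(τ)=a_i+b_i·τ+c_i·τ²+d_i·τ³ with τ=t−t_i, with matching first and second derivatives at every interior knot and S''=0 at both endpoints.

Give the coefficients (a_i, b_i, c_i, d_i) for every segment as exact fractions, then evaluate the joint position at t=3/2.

  seg 0: a=0 b=283/164 c=0 d=-119/164
  seg 1: a=1 b=-37/82 c=-357/164 d=115/164
  seg 2: a=-3 b=-61/82 c=333/164 d=-149/328
  seg 3: a=0 b=79/41 c=-57/82 d=19/164
S(3/2) = 417/1312

Δ: Δ0=1, Δ1=-2, Δ2=3/2, Δ3=1
row 1: diag=6, rhs=-18; c'=1/3, d'=-3
row 2: denom=8−2·1/3=22/3; d'=(21−2·-3)/(22/3)=81/22
row 3: denom=8−2·3/11=82/11; d'=(-3−2·81/22)/(82/11)=-57/41
back: M3=-57/41
back: M2=81/22−3/11·-57/41=333/82
back: M1=-3−1/3·333/82=-357/82
M: M0=0, M1=-357/82, M2=333/82, M3=-57/41, M4=0
seg 0: a=0, c=M0/2=0, d=(M1−M0)/(6·1)=-119/164, b=Δ0−h0·(2M0+M1)/6=283/164
seg 1: a=1, c=M1/2=-357/164, d=(M2−M1)/(6·2)=115/164, b=Δ1−h1·(2M1+M2)/6=-37/82
seg 2: a=-3, c=M2/2=333/164, d=(M3−M2)/(6·2)=-149/328, b=Δ2−h2·(2M2+M3)/6=-61/82
seg 3: a=0, c=M3/2=-57/82, d=(M4−M3)/(6·2)=19/164, b=Δ3−h3·(2M3+M4)/6=79/41
t_q=3/2 → seg 1, τ=1/2; S=1+-37/82·τ+-357/164·τ²+115/164·τ³=417/1312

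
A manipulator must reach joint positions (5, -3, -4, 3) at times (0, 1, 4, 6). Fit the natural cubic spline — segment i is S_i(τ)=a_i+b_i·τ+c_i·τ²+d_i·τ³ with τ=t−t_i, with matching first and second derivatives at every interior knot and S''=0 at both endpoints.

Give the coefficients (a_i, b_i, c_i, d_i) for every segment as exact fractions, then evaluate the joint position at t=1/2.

  seg 0: a=5 b=-3799/426 c=0 d=391/426
  seg 1: a=-3 b=-1313/213 c=391/142 d=-115/426
  seg 2: a=-4 b=1307/426 c=23/71 d=-23/426
S(1/2) = 745/1136

Δ: Δ0=-8, Δ1=-1/3, Δ2=7/2
row 1: diag=8, rhs=46; c'=3/8, d'=23/4
row 2: denom=10−3·3/8=71/8; d'=(23−3·23/4)/(71/8)=46/71
back: M2=46/71
back: M1=23/4−3/8·46/71=391/71
M: M0=0, M1=391/71, M2=46/71, M3=0
seg 0: a=5, c=M0/2=0, d=(M1−M0)/(6·1)=391/426, b=Δ0−h0·(2M0+M1)/6=-3799/426
seg 1: a=-3, c=M1/2=391/142, d=(M2−M1)/(6·3)=-115/426, b=Δ1−h1·(2M1+M2)/6=-1313/213
seg 2: a=-4, c=M2/2=23/71, d=(M3−M2)/(6·2)=-23/426, b=Δ2−h2·(2M2+M3)/6=1307/426
t_q=1/2 → seg 0, τ=1/2; S=5+-3799/426·τ+0·τ²+391/426·τ³=745/1136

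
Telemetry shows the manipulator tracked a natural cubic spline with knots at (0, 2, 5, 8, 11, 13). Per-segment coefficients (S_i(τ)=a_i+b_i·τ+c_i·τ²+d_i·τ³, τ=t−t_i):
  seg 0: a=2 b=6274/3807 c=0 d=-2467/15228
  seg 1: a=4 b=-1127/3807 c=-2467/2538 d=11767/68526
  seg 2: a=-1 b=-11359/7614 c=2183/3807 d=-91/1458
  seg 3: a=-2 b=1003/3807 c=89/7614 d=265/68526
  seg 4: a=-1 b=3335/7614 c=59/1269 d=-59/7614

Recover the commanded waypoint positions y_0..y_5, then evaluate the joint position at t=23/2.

y_0=2 y_1=4 y_2=-1 y_3=-2 y_4=-1 y_5=0
S(23/2) = -15641/20304

y_0 = S_0(0) = a_0 = 2
y_1 = S_1(0) = a_1 = 4
y_2 = S_2(0) = a_2 = -1
y_3 = S_3(0) = a_3 = -2
y_4 = S_4(0) = a_4 = -1
y_5 = S_4(2) = 0
t_q=23/2 is in segment 4 (τ=1/2); S_4(τ)=-15641/20304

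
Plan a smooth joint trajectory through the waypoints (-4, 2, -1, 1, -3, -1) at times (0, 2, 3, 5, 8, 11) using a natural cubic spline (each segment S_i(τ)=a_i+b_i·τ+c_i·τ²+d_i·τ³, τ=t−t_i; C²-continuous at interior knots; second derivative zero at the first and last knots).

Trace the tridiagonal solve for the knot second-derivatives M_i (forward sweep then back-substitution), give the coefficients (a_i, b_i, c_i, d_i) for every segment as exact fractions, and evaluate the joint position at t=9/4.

  seg 0: a=-4 b=19231/3597 c=0 d=-2110/3597
  seg 1: a=2 b=-6089/3597 c=-4220/1199 d=7958/3597
  seg 2: a=-1 b=-685/327 c=3738/1199 d=-2824/3597
  seg 3: a=1 b=3433/3597 c=-1910/1199 d=2987/10791
  seg 4: a=-3 b=-4064/3597 c=1077/1199 d=-359/3597
S(9/4) = 53385/38368

Δ: Δ0=3, Δ1=-3, Δ2=1, Δ3=-4/3, Δ4=2/3
row 1: diag=6, rhs=-36; c'=1/6, d'=-6
row 2: denom=6−1·1/6=35/6; d'=(24−1·-6)/(35/6)=36/7
row 3: denom=10−2·12/35=326/35; d'=(-14−2·36/7)/(326/35)=-425/163
row 4: denom=12−3·105/326=3597/326; d'=(12−3·-425/163)/(3597/326)=2154/1199
back: M4=2154/1199
back: M3=-425/163−105/326·2154/1199=-3820/1199
back: M2=36/7−12/35·-3820/1199=7476/1199
back: M1=-6−1/6·7476/1199=-8440/1199
M: M0=0, M1=-8440/1199, M2=7476/1199, M3=-3820/1199, M4=2154/1199, M5=0
seg 0: a=-4, c=M0/2=0, d=(M1−M0)/(6·2)=-2110/3597, b=Δ0−h0·(2M0+M1)/6=19231/3597
seg 1: a=2, c=M1/2=-4220/1199, d=(M2−M1)/(6·1)=7958/3597, b=Δ1−h1·(2M1+M2)/6=-6089/3597
seg 2: a=-1, c=M2/2=3738/1199, d=(M3−M2)/(6·2)=-2824/3597, b=Δ2−h2·(2M2+M3)/6=-685/327
seg 3: a=1, c=M3/2=-1910/1199, d=(M4−M3)/(6·3)=2987/10791, b=Δ3−h3·(2M3+M4)/6=3433/3597
seg 4: a=-3, c=M4/2=1077/1199, d=(M5−M4)/(6·3)=-359/3597, b=Δ4−h4·(2M4+M5)/6=-4064/3597
t_q=9/4 → seg 1, τ=1/4; S=2+-6089/3597·τ+-4220/1199·τ²+7958/3597·τ³=53385/38368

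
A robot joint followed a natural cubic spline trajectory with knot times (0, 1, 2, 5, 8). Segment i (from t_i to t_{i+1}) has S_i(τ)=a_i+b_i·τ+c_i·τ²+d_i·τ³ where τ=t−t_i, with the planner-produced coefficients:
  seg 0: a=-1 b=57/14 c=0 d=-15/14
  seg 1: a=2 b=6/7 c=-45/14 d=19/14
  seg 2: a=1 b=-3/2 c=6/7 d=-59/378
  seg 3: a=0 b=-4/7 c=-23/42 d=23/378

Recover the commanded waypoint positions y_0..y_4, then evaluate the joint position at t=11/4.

y_0=-1 y_1=2 y_2=1 y_3=0 y_4=-5
S(11/4) = 261/896

y_0 = S_0(0) = a_0 = -1
y_1 = S_1(0) = a_1 = 2
y_2 = S_2(0) = a_2 = 1
y_3 = S_3(0) = a_3 = 0
y_4 = S_3(3) = -5
t_q=11/4 is in segment 2 (τ=3/4); S_2(τ)=261/896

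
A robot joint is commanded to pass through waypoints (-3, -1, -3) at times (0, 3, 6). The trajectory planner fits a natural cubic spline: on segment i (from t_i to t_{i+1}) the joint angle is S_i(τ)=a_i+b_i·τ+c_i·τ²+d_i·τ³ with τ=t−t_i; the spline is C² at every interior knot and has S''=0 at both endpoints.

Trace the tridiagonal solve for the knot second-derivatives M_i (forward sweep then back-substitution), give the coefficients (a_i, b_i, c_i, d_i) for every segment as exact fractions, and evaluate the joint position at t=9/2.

Δ: Δ0=2/3, Δ1=-2/3
row 1: diag=12, rhs=-8; c'=1/4, d'=-2/3
back: M1=-2/3
M: M0=0, M1=-2/3, M2=0
seg 0: a=-3, c=M0/2=0, d=(M1−M0)/(6·3)=-1/27, b=Δ0−h0·(2M0+M1)/6=1
seg 1: a=-1, c=M1/2=-1/3, d=(M2−M1)/(6·3)=1/27, b=Δ1−h1·(2M1+M2)/6=0
t_q=9/2 → seg 1, τ=3/2; S=-1+0·τ+-1/3·τ²+1/27·τ³=-13/8

  seg 0: a=-3 b=1 c=0 d=-1/27
  seg 1: a=-1 b=0 c=-1/3 d=1/27
S(9/2) = -13/8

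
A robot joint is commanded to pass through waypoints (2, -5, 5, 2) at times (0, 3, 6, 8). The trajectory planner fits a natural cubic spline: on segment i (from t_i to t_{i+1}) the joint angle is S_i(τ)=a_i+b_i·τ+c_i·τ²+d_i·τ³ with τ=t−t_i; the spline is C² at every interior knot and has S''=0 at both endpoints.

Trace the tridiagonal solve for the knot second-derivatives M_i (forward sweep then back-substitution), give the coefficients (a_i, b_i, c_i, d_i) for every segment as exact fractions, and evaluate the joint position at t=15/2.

Δ: Δ0=-7/3, Δ1=10/3, Δ2=-3/2
row 1: diag=12, rhs=34; c'=1/4, d'=17/6
row 2: denom=10−3·1/4=37/4; d'=(-29−3·17/6)/(37/4)=-150/37
back: M2=-150/37
back: M1=17/6−1/4·-150/37=427/111
M: M0=0, M1=427/111, M2=-150/37, M3=0
seg 0: a=2, c=M0/2=0, d=(M1−M0)/(6·3)=427/1998, b=Δ0−h0·(2M0+M1)/6=-315/74
seg 1: a=-5, c=M1/2=427/222, d=(M2−M1)/(6·3)=-877/1998, b=Δ1−h1·(2M1+M2)/6=56/37
seg 2: a=5, c=M2/2=-75/37, d=(M3−M2)/(6·2)=25/74, b=Δ2−h2·(2M2+M3)/6=89/74
t_q=15/2 → seg 2, τ=3/2; S=5+89/74·τ+-75/37·τ²+25/74·τ³=2003/592

  seg 0: a=2 b=-315/74 c=0 d=427/1998
  seg 1: a=-5 b=56/37 c=427/222 d=-877/1998
  seg 2: a=5 b=89/74 c=-75/37 d=25/74
S(15/2) = 2003/592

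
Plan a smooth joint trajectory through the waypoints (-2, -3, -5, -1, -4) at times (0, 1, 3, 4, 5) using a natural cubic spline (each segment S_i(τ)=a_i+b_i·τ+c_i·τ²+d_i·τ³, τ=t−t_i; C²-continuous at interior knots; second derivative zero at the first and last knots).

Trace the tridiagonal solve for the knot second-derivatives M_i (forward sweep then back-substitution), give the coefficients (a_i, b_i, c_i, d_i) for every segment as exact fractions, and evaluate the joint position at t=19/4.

Δ: Δ0=-1, Δ1=-1, Δ2=4, Δ3=-3
row 1: diag=6, rhs=0; c'=1/3, d'=0
row 2: denom=6−2·1/3=16/3; d'=(30−2·0)/(16/3)=45/8
row 3: denom=4−1·3/16=61/16; d'=(-42−1·45/8)/(61/16)=-762/61
back: M3=-762/61
back: M2=45/8−3/16·-762/61=486/61
back: M1=0−1/3·486/61=-162/61
M: M0=0, M1=-162/61, M2=486/61, M3=-762/61, M4=0
seg 0: a=-2, c=M0/2=0, d=(M1−M0)/(6·1)=-27/61, b=Δ0−h0·(2M0+M1)/6=-34/61
seg 1: a=-3, c=M1/2=-81/61, d=(M2−M1)/(6·2)=54/61, b=Δ1−h1·(2M1+M2)/6=-115/61
seg 2: a=-5, c=M2/2=243/61, d=(M3−M2)/(6·1)=-208/61, b=Δ2−h2·(2M2+M3)/6=209/61
seg 3: a=-1, c=M3/2=-381/61, d=(M4−M3)/(6·1)=127/61, b=Δ3−h3·(2M3+M4)/6=71/61
t_q=19/4 → seg 3, τ=3/4; S=-1+71/61·τ+-381/61·τ²+127/61·τ³=-10783/3904

  seg 0: a=-2 b=-34/61 c=0 d=-27/61
  seg 1: a=-3 b=-115/61 c=-81/61 d=54/61
  seg 2: a=-5 b=209/61 c=243/61 d=-208/61
  seg 3: a=-1 b=71/61 c=-381/61 d=127/61
S(19/4) = -10783/3904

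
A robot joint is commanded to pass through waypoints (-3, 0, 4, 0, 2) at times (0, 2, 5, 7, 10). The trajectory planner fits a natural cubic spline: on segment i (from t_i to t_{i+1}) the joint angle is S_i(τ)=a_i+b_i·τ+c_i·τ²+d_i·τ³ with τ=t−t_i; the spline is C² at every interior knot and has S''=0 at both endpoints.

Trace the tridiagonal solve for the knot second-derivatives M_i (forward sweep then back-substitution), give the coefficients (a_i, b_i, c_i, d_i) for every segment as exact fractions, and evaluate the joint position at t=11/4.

  seg 0: a=-3 b=221/174 c=0 d=5/87
  seg 1: a=0 b=341/174 c=10/29 d=-289/1566
  seg 2: a=4 b=-83/87 c=-229/174 d=23/58
  seg 3: a=0 b=-127/87 c=185/174 d=-185/1566
S(11/4) = 203/128

Δ: Δ0=3/2, Δ1=4/3, Δ2=-2, Δ3=2/3
row 1: diag=10, rhs=-1; c'=3/10, d'=-1/10
row 2: denom=10−3·3/10=91/10; d'=(-20−3·-1/10)/(91/10)=-197/91
row 3: denom=10−2·20/91=870/91; d'=(16−2·-197/91)/(870/91)=185/87
back: M3=185/87
back: M2=-197/91−20/91·185/87=-229/87
back: M1=-1/10−3/10·-229/87=20/29
M: M0=0, M1=20/29, M2=-229/87, M3=185/87, M4=0
seg 0: a=-3, c=M0/2=0, d=(M1−M0)/(6·2)=5/87, b=Δ0−h0·(2M0+M1)/6=221/174
seg 1: a=0, c=M1/2=10/29, d=(M2−M1)/(6·3)=-289/1566, b=Δ1−h1·(2M1+M2)/6=341/174
seg 2: a=4, c=M2/2=-229/174, d=(M3−M2)/(6·2)=23/58, b=Δ2−h2·(2M2+M3)/6=-83/87
seg 3: a=0, c=M3/2=185/174, d=(M4−M3)/(6·3)=-185/1566, b=Δ3−h3·(2M3+M4)/6=-127/87
t_q=11/4 → seg 1, τ=3/4; S=0+341/174·τ+10/29·τ²+-289/1566·τ³=203/128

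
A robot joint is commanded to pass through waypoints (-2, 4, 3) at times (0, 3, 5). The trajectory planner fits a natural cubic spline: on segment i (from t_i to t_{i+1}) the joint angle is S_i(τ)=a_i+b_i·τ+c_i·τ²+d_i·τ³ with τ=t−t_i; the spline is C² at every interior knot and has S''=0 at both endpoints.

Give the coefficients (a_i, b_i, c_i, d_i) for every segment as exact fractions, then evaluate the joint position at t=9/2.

Δ: Δ0=2, Δ1=-1/2
row 1: diag=10, rhs=-15; c'=1/5, d'=-3/2
back: M1=-3/2
M: M0=0, M1=-3/2, M2=0
seg 0: a=-2, c=M0/2=0, d=(M1−M0)/(6·3)=-1/12, b=Δ0−h0·(2M0+M1)/6=11/4
seg 1: a=4, c=M1/2=-3/4, d=(M2−M1)/(6·2)=1/8, b=Δ1−h1·(2M1+M2)/6=1/2
t_q=9/2 → seg 1, τ=3/2; S=4+1/2·τ+-3/4·τ²+1/8·τ³=223/64

  seg 0: a=-2 b=11/4 c=0 d=-1/12
  seg 1: a=4 b=1/2 c=-3/4 d=1/8
S(9/2) = 223/64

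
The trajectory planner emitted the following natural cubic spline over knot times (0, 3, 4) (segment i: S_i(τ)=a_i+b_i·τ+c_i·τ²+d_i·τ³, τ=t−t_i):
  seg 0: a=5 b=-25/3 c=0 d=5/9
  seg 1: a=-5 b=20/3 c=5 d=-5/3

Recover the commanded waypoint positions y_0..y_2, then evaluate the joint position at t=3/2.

y_0 = S_0(0) = a_0 = 5
y_1 = S_1(0) = a_1 = -5
y_2 = S_1(1) = 5
t_q=3/2 is in segment 0 (τ=3/2); S_0(τ)=-45/8

y_0=5 y_1=-5 y_2=5
S(3/2) = -45/8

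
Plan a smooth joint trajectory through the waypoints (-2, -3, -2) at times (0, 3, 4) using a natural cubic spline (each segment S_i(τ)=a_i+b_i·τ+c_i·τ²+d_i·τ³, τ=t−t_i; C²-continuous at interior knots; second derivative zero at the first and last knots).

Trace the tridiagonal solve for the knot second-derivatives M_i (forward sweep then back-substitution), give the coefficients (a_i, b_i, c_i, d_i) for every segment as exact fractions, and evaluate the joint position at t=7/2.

Δ: Δ0=-1/3, Δ1=1
row 1: diag=8, rhs=8; c'=1/8, d'=1
back: M1=1
M: M0=0, M1=1, M2=0
seg 0: a=-2, c=M0/2=0, d=(M1−M0)/(6·3)=1/18, b=Δ0−h0·(2M0+M1)/6=-5/6
seg 1: a=-3, c=M1/2=1/2, d=(M2−M1)/(6·1)=-1/6, b=Δ1−h1·(2M1+M2)/6=2/3
t_q=7/2 → seg 1, τ=1/2; S=-3+2/3·τ+1/2·τ²+-1/6·τ³=-41/16

  seg 0: a=-2 b=-5/6 c=0 d=1/18
  seg 1: a=-3 b=2/3 c=1/2 d=-1/6
S(7/2) = -41/16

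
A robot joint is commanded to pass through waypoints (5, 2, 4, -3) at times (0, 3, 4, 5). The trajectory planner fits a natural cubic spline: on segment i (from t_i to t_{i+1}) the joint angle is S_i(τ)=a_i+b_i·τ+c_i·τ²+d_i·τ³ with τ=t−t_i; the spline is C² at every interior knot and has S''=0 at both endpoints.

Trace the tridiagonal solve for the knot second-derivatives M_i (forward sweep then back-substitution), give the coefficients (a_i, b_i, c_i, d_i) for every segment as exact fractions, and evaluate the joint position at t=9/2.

  seg 0: a=5 b=-94/31 c=0 d=7/31
  seg 1: a=2 b=95/31 c=63/31 d=-96/31
  seg 2: a=4 b=-67/31 c=-225/31 d=75/31
S(9/2) = 349/248

Δ: Δ0=-1, Δ1=2, Δ2=-7
row 1: diag=8, rhs=18; c'=1/8, d'=9/4
row 2: denom=4−1·1/8=31/8; d'=(-54−1·9/4)/(31/8)=-450/31
back: M2=-450/31
back: M1=9/4−1/8·-450/31=126/31
M: M0=0, M1=126/31, M2=-450/31, M3=0
seg 0: a=5, c=M0/2=0, d=(M1−M0)/(6·3)=7/31, b=Δ0−h0·(2M0+M1)/6=-94/31
seg 1: a=2, c=M1/2=63/31, d=(M2−M1)/(6·1)=-96/31, b=Δ1−h1·(2M1+M2)/6=95/31
seg 2: a=4, c=M2/2=-225/31, d=(M3−M2)/(6·1)=75/31, b=Δ2−h2·(2M2+M3)/6=-67/31
t_q=9/2 → seg 2, τ=1/2; S=4+-67/31·τ+-225/31·τ²+75/31·τ³=349/248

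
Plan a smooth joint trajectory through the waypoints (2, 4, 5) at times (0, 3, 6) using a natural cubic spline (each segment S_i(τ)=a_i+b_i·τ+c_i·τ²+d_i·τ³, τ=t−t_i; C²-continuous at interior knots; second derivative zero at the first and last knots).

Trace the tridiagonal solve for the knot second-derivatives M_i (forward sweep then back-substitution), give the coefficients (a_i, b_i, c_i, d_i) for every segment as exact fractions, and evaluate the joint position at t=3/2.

Δ: Δ0=2/3, Δ1=1/3
row 1: diag=12, rhs=-2; c'=1/4, d'=-1/6
back: M1=-1/6
M: M0=0, M1=-1/6, M2=0
seg 0: a=2, c=M0/2=0, d=(M1−M0)/(6·3)=-1/108, b=Δ0−h0·(2M0+M1)/6=3/4
seg 1: a=4, c=M1/2=-1/12, d=(M2−M1)/(6·3)=1/108, b=Δ1−h1·(2M1+M2)/6=1/2
t_q=3/2 → seg 0, τ=3/2; S=2+3/4·τ+0·τ²+-1/108·τ³=99/32

  seg 0: a=2 b=3/4 c=0 d=-1/108
  seg 1: a=4 b=1/2 c=-1/12 d=1/108
S(3/2) = 99/32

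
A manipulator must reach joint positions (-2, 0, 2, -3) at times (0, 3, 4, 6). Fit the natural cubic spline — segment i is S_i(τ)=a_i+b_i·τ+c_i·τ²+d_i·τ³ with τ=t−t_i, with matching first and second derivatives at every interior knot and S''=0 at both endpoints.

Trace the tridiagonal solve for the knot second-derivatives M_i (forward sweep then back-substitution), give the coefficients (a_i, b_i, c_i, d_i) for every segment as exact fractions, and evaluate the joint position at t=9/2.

Δ: Δ0=2/3, Δ1=2, Δ2=-5/2
row 1: diag=8, rhs=8; c'=1/8, d'=1
row 2: denom=6−1·1/8=47/8; d'=(-27−1·1)/(47/8)=-224/47
back: M2=-224/47
back: M1=1−1/8·-224/47=75/47
M: M0=0, M1=75/47, M2=-224/47, M3=0
seg 0: a=-2, c=M0/2=0, d=(M1−M0)/(6·3)=25/282, b=Δ0−h0·(2M0+M1)/6=-37/282
seg 1: a=0, c=M1/2=75/94, d=(M2−M1)/(6·1)=-299/282, b=Δ1−h1·(2M1+M2)/6=319/141
seg 2: a=2, c=M2/2=-112/47, d=(M3−M2)/(6·2)=56/141, b=Δ2−h2·(2M2+M3)/6=191/282
t_q=9/2 → seg 2, τ=1/2; S=2+191/282·τ+-112/47·τ²+56/141·τ³=337/188

  seg 0: a=-2 b=-37/282 c=0 d=25/282
  seg 1: a=0 b=319/141 c=75/94 d=-299/282
  seg 2: a=2 b=191/282 c=-112/47 d=56/141
S(9/2) = 337/188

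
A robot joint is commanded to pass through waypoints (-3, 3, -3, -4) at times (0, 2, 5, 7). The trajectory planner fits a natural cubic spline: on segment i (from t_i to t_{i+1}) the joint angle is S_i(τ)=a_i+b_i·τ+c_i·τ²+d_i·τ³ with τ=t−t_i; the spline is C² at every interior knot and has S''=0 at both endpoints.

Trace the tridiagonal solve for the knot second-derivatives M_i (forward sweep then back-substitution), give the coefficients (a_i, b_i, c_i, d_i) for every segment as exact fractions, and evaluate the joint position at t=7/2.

  seg 0: a=-3 b=382/91 c=0 d=-109/364
  seg 1: a=3 b=55/91 c=-327/182 d=13/42
  seg 2: a=-3 b=-331/182 c=90/91 d=-15/91
S(7/2) = 189/208

Δ: Δ0=3, Δ1=-2, Δ2=-1/2
row 1: diag=10, rhs=-30; c'=3/10, d'=-3
row 2: denom=10−3·3/10=91/10; d'=(9−3·-3)/(91/10)=180/91
back: M2=180/91
back: M1=-3−3/10·180/91=-327/91
M: M0=0, M1=-327/91, M2=180/91, M3=0
seg 0: a=-3, c=M0/2=0, d=(M1−M0)/(6·2)=-109/364, b=Δ0−h0·(2M0+M1)/6=382/91
seg 1: a=3, c=M1/2=-327/182, d=(M2−M1)/(6·3)=13/42, b=Δ1−h1·(2M1+M2)/6=55/91
seg 2: a=-3, c=M2/2=90/91, d=(M3−M2)/(6·2)=-15/91, b=Δ2−h2·(2M2+M3)/6=-331/182
t_q=7/2 → seg 1, τ=3/2; S=3+55/91·τ+-327/182·τ²+13/42·τ³=189/208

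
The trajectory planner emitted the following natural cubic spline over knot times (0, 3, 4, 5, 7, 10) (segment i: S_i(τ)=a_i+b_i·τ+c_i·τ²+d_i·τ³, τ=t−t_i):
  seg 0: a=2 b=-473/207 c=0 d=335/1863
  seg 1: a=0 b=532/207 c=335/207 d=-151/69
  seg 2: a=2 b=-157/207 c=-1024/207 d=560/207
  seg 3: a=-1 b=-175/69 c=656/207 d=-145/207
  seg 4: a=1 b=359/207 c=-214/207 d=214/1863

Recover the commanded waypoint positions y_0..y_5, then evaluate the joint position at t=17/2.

y_0 = S_0(0) = a_0 = 2
y_1 = S_1(0) = a_1 = 0
y_2 = S_2(0) = a_2 = 2
y_3 = S_3(0) = a_3 = -1
y_4 = S_4(0) = a_4 = 1
y_5 = S_4(3) = 0
t_q=17/2 is in segment 4 (τ=3/2); S_4(τ)=153/92

y_0=2 y_1=0 y_2=2 y_3=-1 y_4=1 y_5=0
S(17/2) = 153/92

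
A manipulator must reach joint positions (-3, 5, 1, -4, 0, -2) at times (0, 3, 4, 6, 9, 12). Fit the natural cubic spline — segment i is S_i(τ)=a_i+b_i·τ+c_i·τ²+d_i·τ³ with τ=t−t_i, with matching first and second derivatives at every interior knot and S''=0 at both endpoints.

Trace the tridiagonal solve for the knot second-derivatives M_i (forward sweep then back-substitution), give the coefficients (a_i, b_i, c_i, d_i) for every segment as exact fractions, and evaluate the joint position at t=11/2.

Δ: Δ0=8/3, Δ1=-4, Δ2=-5/2, Δ3=4/3, Δ4=-2/3
row 1: diag=8, rhs=-40; c'=1/8, d'=-5
row 2: denom=6−1·1/8=47/8; d'=(9−1·-5)/(47/8)=112/47
row 3: denom=10−2·16/47=438/47; d'=(23−2·112/47)/(438/47)=857/438
row 4: denom=12−3·47/146=1611/146; d'=(-12−3·857/438)/(1611/146)=-2609/1611
back: M4=-2609/1611
back: M3=857/438−47/146·-2609/1611=3992/1611
back: M2=112/47−16/47·3992/1611=2480/1611
back: M1=-5−1/8·2480/1611=-8365/1611
M: M0=0, M1=-8365/1611, M2=2480/1611, M3=3992/1611, M4=-2609/1611, M5=0
seg 0: a=-3, c=M0/2=0, d=(M1−M0)/(6·3)=-8365/28998, b=Δ0−h0·(2M0+M1)/6=16957/3222
seg 1: a=5, c=M1/2=-8365/3222, d=(M2−M1)/(6·1)=1205/1074, b=Δ1−h1·(2M1+M2)/6=-4069/1611
seg 2: a=1, c=M2/2=1240/1611, d=(M3−M2)/(6·2)=14/179, b=Δ2−h2·(2M2+M3)/6=-14023/3222
seg 3: a=-4, c=M3/2=1996/1611, d=(M4−M3)/(6·3)=-6601/28998, b=Δ3−h3·(2M3+M4)/6=-1079/3222
seg 4: a=0, c=M4/2=-2609/3222, d=(M5−M4)/(6·3)=2609/28998, b=Δ4−h4·(2M4+M5)/6=1535/1611
t_q=11/2 → seg 2, τ=3/2; S=1+-14023/3222·τ+1240/1611·τ²+14/179·τ³=-1897/537

  seg 0: a=-3 b=16957/3222 c=0 d=-8365/28998
  seg 1: a=5 b=-4069/1611 c=-8365/3222 d=1205/1074
  seg 2: a=1 b=-14023/3222 c=1240/1611 d=14/179
  seg 3: a=-4 b=-1079/3222 c=1996/1611 d=-6601/28998
  seg 4: a=0 b=1535/1611 c=-2609/3222 d=2609/28998
S(11/2) = -1897/537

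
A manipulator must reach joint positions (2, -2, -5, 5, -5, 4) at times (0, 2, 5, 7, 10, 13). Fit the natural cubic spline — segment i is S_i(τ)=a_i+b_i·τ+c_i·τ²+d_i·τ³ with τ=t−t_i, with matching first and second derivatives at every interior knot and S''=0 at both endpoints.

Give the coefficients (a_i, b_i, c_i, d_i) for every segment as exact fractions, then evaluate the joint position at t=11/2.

Δ: Δ0=-2, Δ1=-1, Δ2=5, Δ3=-10/3, Δ4=3
row 1: diag=10, rhs=6; c'=3/10, d'=3/5
row 2: denom=10−3·3/10=91/10; d'=(36−3·3/5)/(91/10)=342/91
row 3: denom=10−2·20/91=870/91; d'=(-50−2·342/91)/(870/91)=-2617/435
row 4: denom=12−3·91/290=3207/290; d'=(38−3·-2617/435)/(3207/290)=5418/1069
back: M4=5418/1069
back: M3=-2617/435−91/290·5418/1069=-24394/3207
back: M2=342/91−20/91·-24394/3207=17414/3207
back: M1=3/5−3/10·17414/3207=-1100/1069
M: M0=0, M1=-1100/1069, M2=17414/3207, M3=-24394/3207, M4=5418/1069, M5=0
seg 0: a=2, c=M0/2=0, d=(M1−M0)/(6·2)=-275/3207, b=Δ0−h0·(2M0+M1)/6=-5314/3207
seg 1: a=-2, c=M1/2=-550/1069, d=(M2−M1)/(6·3)=10357/28863, b=Δ1−h1·(2M1+M2)/6=-8614/3207
seg 2: a=-5, c=M2/2=8707/3207, d=(M3−M2)/(6·2)=-3484/3207, b=Δ2−h2·(2M2+M3)/6=12557/3207
seg 3: a=5, c=M3/2=-12197/3207, d=(M4−M3)/(6·3)=20324/28863, b=Δ3−h3·(2M3+M4)/6=1859/1069
seg 4: a=-5, c=M4/2=2709/1069, d=(M5−M4)/(6·3)=-301/1069, b=Δ4−h4·(2M4+M5)/6=-2211/1069
t_q=11/2 → seg 2, τ=1/2; S=-5+12557/3207·τ+8707/3207·τ²+-3484/3207·τ³=-10687/4276

  seg 0: a=2 b=-5314/3207 c=0 d=-275/3207
  seg 1: a=-2 b=-8614/3207 c=-550/1069 d=10357/28863
  seg 2: a=-5 b=12557/3207 c=8707/3207 d=-3484/3207
  seg 3: a=5 b=1859/1069 c=-12197/3207 d=20324/28863
  seg 4: a=-5 b=-2211/1069 c=2709/1069 d=-301/1069
S(11/2) = -10687/4276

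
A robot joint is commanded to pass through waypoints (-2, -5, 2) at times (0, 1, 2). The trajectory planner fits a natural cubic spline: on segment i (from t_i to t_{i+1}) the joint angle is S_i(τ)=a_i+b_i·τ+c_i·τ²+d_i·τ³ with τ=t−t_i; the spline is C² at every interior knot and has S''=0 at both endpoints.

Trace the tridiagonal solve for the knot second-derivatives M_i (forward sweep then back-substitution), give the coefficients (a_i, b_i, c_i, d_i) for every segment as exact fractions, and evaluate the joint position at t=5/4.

  seg 0: a=-2 b=-11/2 c=0 d=5/2
  seg 1: a=-5 b=2 c=15/2 d=-5/2
S(5/4) = -521/128

Δ: Δ0=-3, Δ1=7
row 1: diag=4, rhs=60; c'=1/4, d'=15
back: M1=15
M: M0=0, M1=15, M2=0
seg 0: a=-2, c=M0/2=0, d=(M1−M0)/(6·1)=5/2, b=Δ0−h0·(2M0+M1)/6=-11/2
seg 1: a=-5, c=M1/2=15/2, d=(M2−M1)/(6·1)=-5/2, b=Δ1−h1·(2M1+M2)/6=2
t_q=5/4 → seg 1, τ=1/4; S=-5+2·τ+15/2·τ²+-5/2·τ³=-521/128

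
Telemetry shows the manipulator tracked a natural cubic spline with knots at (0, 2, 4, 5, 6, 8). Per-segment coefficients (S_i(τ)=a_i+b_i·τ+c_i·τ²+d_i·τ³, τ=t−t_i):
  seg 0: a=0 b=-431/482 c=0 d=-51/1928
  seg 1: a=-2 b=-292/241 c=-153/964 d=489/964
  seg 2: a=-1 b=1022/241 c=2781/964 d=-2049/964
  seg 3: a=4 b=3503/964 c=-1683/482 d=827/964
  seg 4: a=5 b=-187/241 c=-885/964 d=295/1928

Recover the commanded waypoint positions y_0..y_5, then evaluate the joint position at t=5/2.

y_0 = S_0(0) = a_0 = 0
y_1 = S_1(0) = a_1 = -2
y_2 = S_2(0) = a_2 = -1
y_3 = S_3(0) = a_3 = 4
y_4 = S_4(0) = a_4 = 5
y_5 = S_4(2) = 1
t_q=5/2 is in segment 1 (τ=1/2); S_1(τ)=-19913/7712

y_0=0 y_1=-2 y_2=-1 y_3=4 y_4=5 y_5=1
S(5/2) = -19913/7712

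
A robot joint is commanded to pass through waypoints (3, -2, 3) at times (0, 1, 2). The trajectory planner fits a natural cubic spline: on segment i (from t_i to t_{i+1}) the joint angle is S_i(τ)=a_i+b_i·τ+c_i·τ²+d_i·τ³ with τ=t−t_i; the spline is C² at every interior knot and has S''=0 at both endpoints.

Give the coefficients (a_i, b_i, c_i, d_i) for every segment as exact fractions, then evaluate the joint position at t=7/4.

  seg 0: a=3 b=-15/2 c=0 d=5/2
  seg 1: a=-2 b=0 c=15/2 d=-5/2
S(7/4) = 149/128

Δ: Δ0=-5, Δ1=5
row 1: diag=4, rhs=60; c'=1/4, d'=15
back: M1=15
M: M0=0, M1=15, M2=0
seg 0: a=3, c=M0/2=0, d=(M1−M0)/(6·1)=5/2, b=Δ0−h0·(2M0+M1)/6=-15/2
seg 1: a=-2, c=M1/2=15/2, d=(M2−M1)/(6·1)=-5/2, b=Δ1−h1·(2M1+M2)/6=0
t_q=7/4 → seg 1, τ=3/4; S=-2+0·τ+15/2·τ²+-5/2·τ³=149/128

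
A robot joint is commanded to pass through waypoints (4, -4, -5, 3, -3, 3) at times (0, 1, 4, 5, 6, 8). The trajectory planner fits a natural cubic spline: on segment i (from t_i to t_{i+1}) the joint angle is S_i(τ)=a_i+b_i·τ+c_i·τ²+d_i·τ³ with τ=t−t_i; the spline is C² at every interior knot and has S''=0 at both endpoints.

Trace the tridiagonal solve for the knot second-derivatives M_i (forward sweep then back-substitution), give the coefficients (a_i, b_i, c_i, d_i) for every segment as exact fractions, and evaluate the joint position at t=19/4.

Δ: Δ0=-8, Δ1=-1/3, Δ2=8, Δ3=-6, Δ4=3
row 1: diag=8, rhs=46; c'=3/8, d'=23/4
row 2: denom=8−3·3/8=55/8; d'=(50−3·23/4)/(55/8)=262/55
row 3: denom=4−1·8/55=212/55; d'=(-84−1·262/55)/(212/55)=-2441/106
row 4: denom=6−1·55/212=1217/212; d'=(54−1·-2441/106)/(1217/212)=16330/1217
back: M4=16330/1217
back: M3=-2441/106−55/212·16330/1217=-32262/1217
back: M2=262/55−8/55·-32262/1217=10490/1217
back: M1=23/4−3/8·10490/1217=3064/1217
M: M0=0, M1=3064/1217, M2=10490/1217, M3=-32262/1217, M4=16330/1217, M5=0
seg 0: a=4, c=M0/2=0, d=(M1−M0)/(6·1)=1532/3651, b=Δ0−h0·(2M0+M1)/6=-30740/3651
seg 1: a=-4, c=M1/2=1532/1217, d=(M2−M1)/(6·3)=3713/10953, b=Δ1−h1·(2M1+M2)/6=-26144/3651
seg 2: a=-5, c=M2/2=5245/1217, d=(M3−M2)/(6·1)=-21376/3651, b=Δ2−h2·(2M2+M3)/6=34849/3651
seg 3: a=3, c=M3/2=-16131/1217, d=(M4−M3)/(6·1)=24296/3651, b=Δ3−h3·(2M3+M4)/6=2191/3651
seg 4: a=-3, c=M4/2=8165/1217, d=(M5−M4)/(6·2)=-8165/7302, b=Δ4−h4·(2M4+M5)/6=-21707/3651
t_q=19/4 → seg 2, τ=3/4; S=-5+34849/3651·τ+5245/1217·τ²+-21376/3651·τ³=41145/19472

  seg 0: a=4 b=-30740/3651 c=0 d=1532/3651
  seg 1: a=-4 b=-26144/3651 c=1532/1217 d=3713/10953
  seg 2: a=-5 b=34849/3651 c=5245/1217 d=-21376/3651
  seg 3: a=3 b=2191/3651 c=-16131/1217 d=24296/3651
  seg 4: a=-3 b=-21707/3651 c=8165/1217 d=-8165/7302
S(19/4) = 41145/19472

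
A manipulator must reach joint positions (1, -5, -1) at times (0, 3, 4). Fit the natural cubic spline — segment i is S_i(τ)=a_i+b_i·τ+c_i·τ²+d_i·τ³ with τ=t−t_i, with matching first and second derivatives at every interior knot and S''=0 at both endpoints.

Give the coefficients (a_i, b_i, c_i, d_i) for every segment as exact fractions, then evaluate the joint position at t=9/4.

  seg 0: a=1 b=-17/4 c=0 d=1/4
  seg 1: a=-5 b=5/2 c=9/4 d=-3/4
S(9/4) = -1463/256

Δ: Δ0=-2, Δ1=4
row 1: diag=8, rhs=36; c'=1/8, d'=9/2
back: M1=9/2
M: M0=0, M1=9/2, M2=0
seg 0: a=1, c=M0/2=0, d=(M1−M0)/(6·3)=1/4, b=Δ0−h0·(2M0+M1)/6=-17/4
seg 1: a=-5, c=M1/2=9/4, d=(M2−M1)/(6·1)=-3/4, b=Δ1−h1·(2M1+M2)/6=5/2
t_q=9/4 → seg 0, τ=9/4; S=1+-17/4·τ+0·τ²+1/4·τ³=-1463/256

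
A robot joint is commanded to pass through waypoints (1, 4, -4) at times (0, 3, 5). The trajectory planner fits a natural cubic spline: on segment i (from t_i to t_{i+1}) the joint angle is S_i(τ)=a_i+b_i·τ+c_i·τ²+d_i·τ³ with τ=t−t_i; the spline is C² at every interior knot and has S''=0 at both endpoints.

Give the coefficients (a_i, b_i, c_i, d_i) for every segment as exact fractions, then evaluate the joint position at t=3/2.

  seg 0: a=1 b=5/2 c=0 d=-1/6
  seg 1: a=4 b=-2 c=-3/2 d=1/4
S(3/2) = 67/16

Δ: Δ0=1, Δ1=-4
row 1: diag=10, rhs=-30; c'=1/5, d'=-3
back: M1=-3
M: M0=0, M1=-3, M2=0
seg 0: a=1, c=M0/2=0, d=(M1−M0)/(6·3)=-1/6, b=Δ0−h0·(2M0+M1)/6=5/2
seg 1: a=4, c=M1/2=-3/2, d=(M2−M1)/(6·2)=1/4, b=Δ1−h1·(2M1+M2)/6=-2
t_q=3/2 → seg 0, τ=3/2; S=1+5/2·τ+0·τ²+-1/6·τ³=67/16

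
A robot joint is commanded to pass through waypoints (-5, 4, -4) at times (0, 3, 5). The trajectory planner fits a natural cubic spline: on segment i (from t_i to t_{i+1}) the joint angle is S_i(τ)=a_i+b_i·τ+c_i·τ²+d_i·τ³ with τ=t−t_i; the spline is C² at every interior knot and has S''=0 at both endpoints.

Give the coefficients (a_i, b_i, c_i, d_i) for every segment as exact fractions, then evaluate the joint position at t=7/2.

  seg 0: a=-5 b=51/10 c=0 d=-7/30
  seg 1: a=4 b=-6/5 c=-21/10 d=7/20
S(7/2) = 467/160

Δ: Δ0=3, Δ1=-4
row 1: diag=10, rhs=-42; c'=1/5, d'=-21/5
back: M1=-21/5
M: M0=0, M1=-21/5, M2=0
seg 0: a=-5, c=M0/2=0, d=(M1−M0)/(6·3)=-7/30, b=Δ0−h0·(2M0+M1)/6=51/10
seg 1: a=4, c=M1/2=-21/10, d=(M2−M1)/(6·2)=7/20, b=Δ1−h1·(2M1+M2)/6=-6/5
t_q=7/2 → seg 1, τ=1/2; S=4+-6/5·τ+-21/10·τ²+7/20·τ³=467/160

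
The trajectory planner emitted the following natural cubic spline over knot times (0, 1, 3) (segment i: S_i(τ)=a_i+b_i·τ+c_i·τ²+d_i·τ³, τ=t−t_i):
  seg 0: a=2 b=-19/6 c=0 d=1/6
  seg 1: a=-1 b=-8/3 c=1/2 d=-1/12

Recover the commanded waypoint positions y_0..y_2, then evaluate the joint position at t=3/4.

y_0=2 y_1=-1 y_2=-5
S(3/4) = -39/128

y_0 = S_0(0) = a_0 = 2
y_1 = S_1(0) = a_1 = -1
y_2 = S_1(2) = -5
t_q=3/4 is in segment 0 (τ=3/4); S_0(τ)=-39/128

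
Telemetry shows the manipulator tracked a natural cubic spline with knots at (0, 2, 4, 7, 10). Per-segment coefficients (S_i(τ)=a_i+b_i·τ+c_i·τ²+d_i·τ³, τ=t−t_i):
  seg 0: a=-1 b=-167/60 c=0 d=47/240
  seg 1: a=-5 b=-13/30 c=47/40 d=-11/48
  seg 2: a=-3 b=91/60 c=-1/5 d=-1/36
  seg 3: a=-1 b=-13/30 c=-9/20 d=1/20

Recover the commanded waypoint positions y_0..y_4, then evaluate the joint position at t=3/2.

y_0 = S_0(0) = a_0 = -1
y_1 = S_1(0) = a_1 = -5
y_2 = S_2(0) = a_2 = -3
y_3 = S_3(0) = a_3 = -1
y_4 = S_3(3) = -5
t_q=3/2 is in segment 0 (τ=3/2); S_0(τ)=-2889/640

y_0=-1 y_1=-5 y_2=-3 y_3=-1 y_4=-5
S(3/2) = -2889/640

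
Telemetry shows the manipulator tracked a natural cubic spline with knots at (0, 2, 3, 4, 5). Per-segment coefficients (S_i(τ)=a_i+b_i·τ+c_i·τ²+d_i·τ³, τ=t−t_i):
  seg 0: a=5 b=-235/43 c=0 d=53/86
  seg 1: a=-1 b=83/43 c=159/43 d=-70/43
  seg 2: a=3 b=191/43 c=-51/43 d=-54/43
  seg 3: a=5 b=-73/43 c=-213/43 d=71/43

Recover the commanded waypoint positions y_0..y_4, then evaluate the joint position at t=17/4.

y_0 = S_0(0) = a_0 = 5
y_1 = S_1(0) = a_1 = -1
y_2 = S_2(0) = a_2 = 3
y_3 = S_3(0) = a_3 = 5
y_4 = S_3(1) = 0
t_q=17/4 is in segment 3 (τ=1/4); S_3(τ)=11811/2752

y_0=5 y_1=-1 y_2=3 y_3=5 y_4=0
S(17/4) = 11811/2752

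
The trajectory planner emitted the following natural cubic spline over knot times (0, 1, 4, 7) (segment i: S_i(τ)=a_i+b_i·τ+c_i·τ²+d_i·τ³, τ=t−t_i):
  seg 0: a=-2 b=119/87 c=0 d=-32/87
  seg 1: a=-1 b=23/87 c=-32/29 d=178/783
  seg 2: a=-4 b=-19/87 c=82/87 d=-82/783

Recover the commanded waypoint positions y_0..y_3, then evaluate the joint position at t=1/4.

y_0 = S_0(0) = a_0 = -2
y_1 = S_1(0) = a_1 = -1
y_2 = S_2(0) = a_2 = -4
y_3 = S_2(3) = 1
t_q=1/4 is in segment 0 (τ=1/4); S_0(τ)=-193/116

y_0=-2 y_1=-1 y_2=-4 y_3=1
S(1/4) = -193/116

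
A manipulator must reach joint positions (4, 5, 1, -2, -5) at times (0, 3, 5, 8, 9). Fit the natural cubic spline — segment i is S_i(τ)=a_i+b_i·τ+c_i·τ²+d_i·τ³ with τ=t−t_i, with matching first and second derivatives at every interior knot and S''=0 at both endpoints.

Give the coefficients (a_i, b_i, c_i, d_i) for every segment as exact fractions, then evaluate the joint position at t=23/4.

  seg 0: a=4 b=269/226 c=0 d=-581/6102
  seg 1: a=5 b=-156/113 c=-581/678 d=371/1356
  seg 2: a=1 b=-517/339 c=266/339 d=-620/3051
  seg 3: a=-2 b=-781/339 c=-118/113 d=118/339
S(23/4) = 383/1808

Δ: Δ0=1/3, Δ1=-2, Δ2=-1, Δ3=-3
row 1: diag=10, rhs=-14; c'=1/5, d'=-7/5
row 2: denom=10−2·1/5=48/5; d'=(6−2·-7/5)/(48/5)=11/12
row 3: denom=8−3·5/16=113/16; d'=(-12−3·11/12)/(113/16)=-236/113
back: M3=-236/113
back: M2=11/12−5/16·-236/113=532/339
back: M1=-7/5−1/5·532/339=-581/339
M: M0=0, M1=-581/339, M2=532/339, M3=-236/113, M4=0
seg 0: a=4, c=M0/2=0, d=(M1−M0)/(6·3)=-581/6102, b=Δ0−h0·(2M0+M1)/6=269/226
seg 1: a=5, c=M1/2=-581/678, d=(M2−M1)/(6·2)=371/1356, b=Δ1−h1·(2M1+M2)/6=-156/113
seg 2: a=1, c=M2/2=266/339, d=(M3−M2)/(6·3)=-620/3051, b=Δ2−h2·(2M2+M3)/6=-517/339
seg 3: a=-2, c=M3/2=-118/113, d=(M4−M3)/(6·1)=118/339, b=Δ3−h3·(2M3+M4)/6=-781/339
t_q=23/4 → seg 2, τ=3/4; S=1+-517/339·τ+266/339·τ²+-620/3051·τ³=383/1808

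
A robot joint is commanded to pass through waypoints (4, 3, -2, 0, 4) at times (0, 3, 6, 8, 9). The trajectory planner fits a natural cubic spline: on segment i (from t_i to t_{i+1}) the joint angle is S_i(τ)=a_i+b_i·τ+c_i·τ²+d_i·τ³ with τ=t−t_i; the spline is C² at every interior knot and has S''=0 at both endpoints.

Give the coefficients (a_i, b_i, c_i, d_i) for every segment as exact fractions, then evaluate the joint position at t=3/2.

  seg 0: a=4 b=18/103 c=0 d=-157/2781
  seg 1: a=3 b=-139/103 c=-157/309 d=373/2781
  seg 2: a=-2 b=-80/103 c=72/103 d=39/412
  seg 3: a=0 b=325/103 c=261/206 d=-87/206
S(3/2) = 3355/824

Δ: Δ0=-1/3, Δ1=-5/3, Δ2=1, Δ3=4
row 1: diag=12, rhs=-8; c'=1/4, d'=-2/3
row 2: denom=10−3·1/4=37/4; d'=(16−3·-2/3)/(37/4)=72/37
row 3: denom=6−2·8/37=206/37; d'=(18−2·72/37)/(206/37)=261/103
back: M3=261/103
back: M2=72/37−8/37·261/103=144/103
back: M1=-2/3−1/4·144/103=-314/309
M: M0=0, M1=-314/309, M2=144/103, M3=261/103, M4=0
seg 0: a=4, c=M0/2=0, d=(M1−M0)/(6·3)=-157/2781, b=Δ0−h0·(2M0+M1)/6=18/103
seg 1: a=3, c=M1/2=-157/309, d=(M2−M1)/(6·3)=373/2781, b=Δ1−h1·(2M1+M2)/6=-139/103
seg 2: a=-2, c=M2/2=72/103, d=(M3−M2)/(6·2)=39/412, b=Δ2−h2·(2M2+M3)/6=-80/103
seg 3: a=0, c=M3/2=261/206, d=(M4−M3)/(6·1)=-87/206, b=Δ3−h3·(2M3+M4)/6=325/103
t_q=3/2 → seg 0, τ=3/2; S=4+18/103·τ+0·τ²+-157/2781·τ³=3355/824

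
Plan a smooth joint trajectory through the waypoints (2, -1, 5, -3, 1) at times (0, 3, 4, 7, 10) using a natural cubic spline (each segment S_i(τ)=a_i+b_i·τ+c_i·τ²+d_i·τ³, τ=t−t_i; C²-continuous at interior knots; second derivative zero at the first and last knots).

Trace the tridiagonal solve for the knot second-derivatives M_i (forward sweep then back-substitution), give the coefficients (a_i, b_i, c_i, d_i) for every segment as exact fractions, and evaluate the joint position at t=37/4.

  seg 0: a=2 b=-953/228 c=0 d=725/2052
  seg 1: a=-1 b=611/114 c=725/228 d=-193/76
  seg 2: a=5 b=935/228 c=-253/57 d=1493/2052
  seg 3: a=-3 b=-329/114 c=481/228 d=-481/2052
S(37/4) = -7215/4864

Δ: Δ0=-1, Δ1=6, Δ2=-8/3, Δ3=4/3
row 1: diag=8, rhs=42; c'=1/8, d'=21/4
row 2: denom=8−1·1/8=63/8; d'=(-52−1·21/4)/(63/8)=-458/63
row 3: denom=12−3·8/21=76/7; d'=(24−3·-458/63)/(76/7)=481/114
back: M3=481/114
back: M2=-458/63−8/21·481/114=-506/57
back: M1=21/4−1/8·-506/57=725/114
M: M0=0, M1=725/114, M2=-506/57, M3=481/114, M4=0
seg 0: a=2, c=M0/2=0, d=(M1−M0)/(6·3)=725/2052, b=Δ0−h0·(2M0+M1)/6=-953/228
seg 1: a=-1, c=M1/2=725/228, d=(M2−M1)/(6·1)=-193/76, b=Δ1−h1·(2M1+M2)/6=611/114
seg 2: a=5, c=M2/2=-253/57, d=(M3−M2)/(6·3)=1493/2052, b=Δ2−h2·(2M2+M3)/6=935/228
seg 3: a=-3, c=M3/2=481/228, d=(M4−M3)/(6·3)=-481/2052, b=Δ3−h3·(2M3+M4)/6=-329/114
t_q=37/4 → seg 3, τ=9/4; S=-3+-329/114·τ+481/228·τ²+-481/2052·τ³=-7215/4864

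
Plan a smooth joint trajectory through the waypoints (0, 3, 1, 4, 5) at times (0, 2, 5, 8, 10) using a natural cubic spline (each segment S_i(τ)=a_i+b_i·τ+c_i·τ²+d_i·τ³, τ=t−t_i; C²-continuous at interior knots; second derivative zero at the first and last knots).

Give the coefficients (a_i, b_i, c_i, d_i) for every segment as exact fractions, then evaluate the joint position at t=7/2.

Δ: Δ0=3/2, Δ1=-2/3, Δ2=1, Δ3=1/2
row 1: diag=10, rhs=-13; c'=3/10, d'=-13/10
row 2: denom=12−3·3/10=111/10; d'=(10−3·-13/10)/(111/10)=139/111
row 3: denom=10−3·10/37=340/37; d'=(-3−3·139/111)/(340/37)=-25/34
back: M3=-25/34
back: M2=139/111−10/37·-25/34=74/51
back: M1=-13/10−3/10·74/51=-59/34
M: M0=0, M1=-59/34, M2=74/51, M3=-25/34, M4=0
seg 0: a=0, c=M0/2=0, d=(M1−M0)/(6·2)=-59/408, b=Δ0−h0·(2M0+M1)/6=106/51
seg 1: a=3, c=M1/2=-59/68, d=(M2−M1)/(6·3)=325/1836, b=Δ1−h1·(2M1+M2)/6=35/102
seg 2: a=1, c=M2/2=37/51, d=(M3−M2)/(6·3)=-223/1836, b=Δ2−h2·(2M2+M3)/6=-1/12
seg 3: a=4, c=M3/2=-25/68, d=(M4−M3)/(6·2)=25/408, b=Δ3−h3·(2M3+M4)/6=101/102
t_q=7/2 → seg 1, τ=3/2; S=3+35/102·τ+-59/68·τ²+325/1836·τ³=1175/544

  seg 0: a=0 b=106/51 c=0 d=-59/408
  seg 1: a=3 b=35/102 c=-59/68 d=325/1836
  seg 2: a=1 b=-1/12 c=37/51 d=-223/1836
  seg 3: a=4 b=101/102 c=-25/68 d=25/408
S(7/2) = 1175/544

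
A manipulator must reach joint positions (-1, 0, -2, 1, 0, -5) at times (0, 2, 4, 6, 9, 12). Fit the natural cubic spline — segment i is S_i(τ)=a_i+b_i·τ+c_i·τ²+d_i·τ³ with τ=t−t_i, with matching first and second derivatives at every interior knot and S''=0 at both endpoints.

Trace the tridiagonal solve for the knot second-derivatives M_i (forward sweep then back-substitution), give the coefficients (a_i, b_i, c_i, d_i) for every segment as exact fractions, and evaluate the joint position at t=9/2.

  seg 0: a=-1 b=576/523 c=0 d=-629/4184
  seg 1: a=0 b=-735/1046 c=-1887/2092 d=197/523
  seg 2: a=-2 b=219/1046 c=2841/2092 d=-1491/4184
  seg 3: a=1 b=714/523 c=-408/523 d=1007/14121
  seg 4: a=0 b=-727/523 c=-217/1569 d=217/14121
S(9/2) = -53567/33472

Δ: Δ0=1/2, Δ1=-1, Δ2=3/2, Δ3=-1/3, Δ4=-5/3
row 1: diag=8, rhs=-9; c'=1/4, d'=-9/8
row 2: denom=8−2·1/4=15/2; d'=(15−2·-9/8)/(15/2)=23/10
row 3: denom=10−2·4/15=142/15; d'=(-11−2·23/10)/(142/15)=-117/71
row 4: denom=12−3·45/142=1569/142; d'=(-8−3·-117/71)/(1569/142)=-434/1569
back: M4=-434/1569
back: M3=-117/71−45/142·-434/1569=-816/523
back: M2=23/10−4/15·-816/523=2841/1046
back: M1=-9/8−1/4·2841/1046=-1887/1046
M: M0=0, M1=-1887/1046, M2=2841/1046, M3=-816/523, M4=-434/1569, M5=0
seg 0: a=-1, c=M0/2=0, d=(M1−M0)/(6·2)=-629/4184, b=Δ0−h0·(2M0+M1)/6=576/523
seg 1: a=0, c=M1/2=-1887/2092, d=(M2−M1)/(6·2)=197/523, b=Δ1−h1·(2M1+M2)/6=-735/1046
seg 2: a=-2, c=M2/2=2841/2092, d=(M3−M2)/(6·2)=-1491/4184, b=Δ2−h2·(2M2+M3)/6=219/1046
seg 3: a=1, c=M3/2=-408/523, d=(M4−M3)/(6·3)=1007/14121, b=Δ3−h3·(2M3+M4)/6=714/523
seg 4: a=0, c=M4/2=-217/1569, d=(M5−M4)/(6·3)=217/14121, b=Δ4−h4·(2M4+M5)/6=-727/523
t_q=9/2 → seg 2, τ=1/2; S=-2+219/1046·τ+2841/2092·τ²+-1491/4184·τ³=-53567/33472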